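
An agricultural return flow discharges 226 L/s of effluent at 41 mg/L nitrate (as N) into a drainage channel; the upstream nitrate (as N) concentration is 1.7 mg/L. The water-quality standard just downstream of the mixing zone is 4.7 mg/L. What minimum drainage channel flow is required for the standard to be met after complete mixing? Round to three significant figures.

2730 L/s

Set C_mix = 4.7: (Q·1.700 + 226.0·41.00) / (Q + 226.0) = 4.7
→ Q = 226.0·(41.00 − 4.7)/(4.7 − 1.700) = 2735 L/s.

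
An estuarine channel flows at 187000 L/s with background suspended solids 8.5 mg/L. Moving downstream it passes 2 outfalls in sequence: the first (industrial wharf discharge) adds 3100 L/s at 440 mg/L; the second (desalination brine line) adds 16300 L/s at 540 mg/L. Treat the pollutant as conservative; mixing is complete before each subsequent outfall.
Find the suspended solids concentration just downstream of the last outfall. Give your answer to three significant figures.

Outfall 1: combined Q = 190100 L/s; C = (187000·8.500 + 3100·440.0)/190100 = 15.54 mg/L.
Outfall 2: combined Q = 206400 L/s; C = (190100·15.54 + 16300·540.0)/206400 = 56.95 mg/L.

57.0 mg/L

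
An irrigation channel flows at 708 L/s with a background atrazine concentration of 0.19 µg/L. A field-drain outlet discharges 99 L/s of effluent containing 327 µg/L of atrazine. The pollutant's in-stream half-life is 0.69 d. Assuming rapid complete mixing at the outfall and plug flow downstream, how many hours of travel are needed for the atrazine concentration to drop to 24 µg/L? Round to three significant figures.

Conservation of mass: C = (708.0·0.1900 + 99.00·327.0) / 807.0 = 32510/807.0 = 40.28 µg/L.
Half-life 0.69 d → k = ln 2 / 0.69 = 1.005 d⁻¹.
40.28·exp(−k·t) = 24 → t = ln(40.28/24)/k = 44540 s = 12.37 h.

12.4 h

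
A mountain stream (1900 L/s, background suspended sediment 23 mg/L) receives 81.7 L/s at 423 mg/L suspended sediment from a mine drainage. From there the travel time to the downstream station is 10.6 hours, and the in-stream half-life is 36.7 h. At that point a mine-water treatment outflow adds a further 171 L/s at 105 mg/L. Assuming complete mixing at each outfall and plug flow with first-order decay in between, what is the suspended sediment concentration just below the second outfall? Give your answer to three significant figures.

38.1 mg/L

Mixed concentration C = ΣQC/ΣQ = (1900·23.00 + 81.70·423.0) / 1982 = 78260/1982 = 39.49 mg/L; combined flow 1982 L/s.
Half-life 36.7 h → k = ln 2 / 36.7 = 0.01889 h⁻¹ = 0.4533 d⁻¹.
Applying C = C₀e^(−kt): 39.49 × 0.8186 = 32.33 mg/L.
Second outfall: C = (1982·32.33 + 171.0·105.0)/2153 = 38.10 mg/L.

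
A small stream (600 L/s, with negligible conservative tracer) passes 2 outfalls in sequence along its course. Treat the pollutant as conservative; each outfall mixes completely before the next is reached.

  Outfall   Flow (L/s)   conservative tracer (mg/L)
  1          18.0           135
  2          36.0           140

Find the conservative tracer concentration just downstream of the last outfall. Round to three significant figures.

Below outfall 1: Q → 618.0 L/s, C = (600.0·0 + 18.00·135.0)/618.0 = 3.932 mg/L.
Below outfall 2: Q → 654.0 L/s, C = (618.0·3.932 + 36.00·140.0)/654.0 = 11.42 mg/L.

11.4 mg/L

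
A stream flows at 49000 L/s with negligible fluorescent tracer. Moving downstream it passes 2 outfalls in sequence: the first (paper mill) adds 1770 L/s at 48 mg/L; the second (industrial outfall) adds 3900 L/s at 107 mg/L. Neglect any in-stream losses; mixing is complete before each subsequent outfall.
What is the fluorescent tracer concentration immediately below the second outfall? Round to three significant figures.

9.19 mg/L

After outfall 1: Q = 49000 + 1770 = 50770 L/s; C = (49000·0 + 1770·48.00)/50770 = 1.673 mg/L.
After outfall 2: Q = 50770 + 3900 = 54670 L/s; C = (50770·1.673 + 3900·107.0)/54670 = 9.187 mg/L.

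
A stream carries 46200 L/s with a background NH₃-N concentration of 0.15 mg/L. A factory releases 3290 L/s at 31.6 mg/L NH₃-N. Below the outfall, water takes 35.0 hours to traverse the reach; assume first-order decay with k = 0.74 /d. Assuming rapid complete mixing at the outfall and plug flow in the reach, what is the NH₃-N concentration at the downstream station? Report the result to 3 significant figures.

0.762 mg/L

Conservation of mass: C = (46200·0.1500 + 3290·31.60) / 49490 = 110900/49490 = 2.241 mg/L.
After decay, C = 2.241 × e^(−kt) = 2.241 × 0.3399 = 0.7616 mg/L.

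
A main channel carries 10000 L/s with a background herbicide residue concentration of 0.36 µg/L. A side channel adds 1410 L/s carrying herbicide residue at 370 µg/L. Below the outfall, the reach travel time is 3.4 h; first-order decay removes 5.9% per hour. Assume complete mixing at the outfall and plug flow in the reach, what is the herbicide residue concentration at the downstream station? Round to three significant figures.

37.4 µg/L

After mixing, C = (10000·0.3600 + 1410·370.0) / 11410 = 525300/11410 = 46.04 µg/L.
5.9%/h lost → k = −ln(1 − 0.059) = 0.06081 h⁻¹.
Applying C = C₀e^(−kt): 46.04 × 0.8132 = 37.44 µg/L.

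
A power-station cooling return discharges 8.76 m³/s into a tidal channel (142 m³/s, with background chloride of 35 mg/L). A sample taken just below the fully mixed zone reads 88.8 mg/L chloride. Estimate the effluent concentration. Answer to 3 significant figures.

961 mg/L

Mass balance: 142.0·35.00 + 8.760·Cₑ = 150.8·88.80
→ Cₑ = (150.8·88.80 − 142.0·35.00) / 8.760 = 960.9 mg/L.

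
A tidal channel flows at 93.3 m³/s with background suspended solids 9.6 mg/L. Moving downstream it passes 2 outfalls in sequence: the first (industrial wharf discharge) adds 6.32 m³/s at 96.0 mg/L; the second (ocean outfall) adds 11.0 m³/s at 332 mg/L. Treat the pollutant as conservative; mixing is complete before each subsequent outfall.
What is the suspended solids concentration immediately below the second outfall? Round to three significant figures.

After outfall 1: Q = 93.30 + 6.320 = 99.62 m³/s; C = (93.30·9.600 + 6.320·96.00)/99.62 = 15.08 mg/L.
After outfall 2: Q = 99.62 + 11.00 = 110.6 m³/s; C = (99.62·15.08 + 11.00·332.0)/110.6 = 46.60 mg/L.

46.6 mg/L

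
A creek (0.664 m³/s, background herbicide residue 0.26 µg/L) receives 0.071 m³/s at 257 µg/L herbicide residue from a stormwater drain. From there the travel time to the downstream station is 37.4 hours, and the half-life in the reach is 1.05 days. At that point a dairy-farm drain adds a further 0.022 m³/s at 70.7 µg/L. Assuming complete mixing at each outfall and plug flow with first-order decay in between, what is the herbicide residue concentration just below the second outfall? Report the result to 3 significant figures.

Flow-weighted average: C = (0.6640·0.2600 + 0.07100·257.0) / 0.7350 = 18.42/0.7350 = 25.06 µg/L; combined flow 0.7350 m³/s.
Half-life 1.05 d → k = ln 2 / 1.05 = 0.6601 d⁻¹.
First-order decay: C = 25.06·exp(−k·t) = 25.06·0.3575 = 8.958 µg/L.
Second outfall: C = (0.7350·8.958 + 0.02200·70.70)/0.7570 = 10.75 µg/L.

10.8 µg/L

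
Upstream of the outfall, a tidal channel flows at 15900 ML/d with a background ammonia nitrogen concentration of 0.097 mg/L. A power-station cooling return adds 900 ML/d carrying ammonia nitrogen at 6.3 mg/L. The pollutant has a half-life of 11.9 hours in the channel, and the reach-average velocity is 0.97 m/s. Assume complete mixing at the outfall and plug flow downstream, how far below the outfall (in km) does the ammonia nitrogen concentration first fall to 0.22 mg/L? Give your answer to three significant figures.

Mass balance: C = (15900·0.09700 + 900.0·6.300) / 16800 = 7212/16800 = 0.4293 mg/L.
Half-life 11.9 h → k = ln 2 / 11.9 = 0.05825 h⁻¹ = 1.398 d⁻¹.
Set 0.4293·exp(−k·t) = 0.22 → t = ln(0.4293/0.22)/k = 41320 s = 11.48 h.
Distance = v·t = 0.97·41320 = 40080 m = 40.08 km.

40.1 km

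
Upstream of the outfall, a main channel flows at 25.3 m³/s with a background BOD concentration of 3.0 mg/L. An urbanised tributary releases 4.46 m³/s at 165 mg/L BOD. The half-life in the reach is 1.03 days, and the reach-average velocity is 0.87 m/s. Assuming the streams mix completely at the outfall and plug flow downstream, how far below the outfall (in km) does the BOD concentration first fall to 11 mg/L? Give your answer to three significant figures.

101 km

Flow-weighted average: C = (25.30·3.000 + 4.460·165.0) / 29.76 = 811.8/29.76 = 27.28 mg/L.
Half-life 1.03 d → k = ln 2 / 1.03 = 0.6730 d⁻¹.
Set 27.28·exp(−k·t) = 11 → t = ln(27.28/11)/k = 116600 s = 32.39 h.
Distance = v·t = 0.87·116600 = 101400 m = 101.4 km.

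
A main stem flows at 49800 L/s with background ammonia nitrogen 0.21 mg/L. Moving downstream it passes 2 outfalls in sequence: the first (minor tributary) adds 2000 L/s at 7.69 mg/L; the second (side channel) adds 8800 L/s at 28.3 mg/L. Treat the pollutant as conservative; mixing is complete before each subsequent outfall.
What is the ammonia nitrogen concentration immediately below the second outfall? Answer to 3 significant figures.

4.54 mg/L

After outfall 1: Q = 49800 + 2000 = 51800 L/s; C = (49800·0.2100 + 2000·7.690)/51800 = 0.4988 mg/L.
After outfall 2: Q = 51800 + 8800 = 60600 L/s; C = (51800·0.4988 + 8800·28.30)/60600 = 4.536 mg/L.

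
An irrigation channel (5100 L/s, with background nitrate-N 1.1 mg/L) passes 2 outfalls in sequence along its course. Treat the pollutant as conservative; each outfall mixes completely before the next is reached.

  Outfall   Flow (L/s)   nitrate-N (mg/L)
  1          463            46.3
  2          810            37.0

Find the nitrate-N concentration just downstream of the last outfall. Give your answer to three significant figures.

8.95 mg/L

Outfall 1: combined Q = 5563 L/s; C = (5100·1.100 + 463.0·46.30)/5563 = 4.862 mg/L.
Outfall 2: combined Q = 6373 L/s; C = (5563·4.862 + 810.0·37.00)/6373 = 8.947 mg/L.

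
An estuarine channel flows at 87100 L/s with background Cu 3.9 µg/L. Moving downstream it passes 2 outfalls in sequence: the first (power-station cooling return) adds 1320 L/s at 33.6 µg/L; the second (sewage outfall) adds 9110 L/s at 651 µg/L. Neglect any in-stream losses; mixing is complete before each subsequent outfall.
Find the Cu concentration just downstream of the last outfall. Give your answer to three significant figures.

Below outfall 1: Q → 88420 L/s, C = (87100·3.900 + 1320·33.60)/88420 = 4.343 µg/L.
Below outfall 2: Q → 97530 L/s, C = (88420·4.343 + 9110·651.0)/97530 = 64.75 µg/L.

64.7 µg/L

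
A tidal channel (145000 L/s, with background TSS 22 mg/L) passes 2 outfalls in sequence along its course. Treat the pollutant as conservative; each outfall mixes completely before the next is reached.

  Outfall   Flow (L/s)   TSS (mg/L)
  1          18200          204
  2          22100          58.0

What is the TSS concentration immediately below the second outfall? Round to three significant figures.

Outfall 1: combined Q = 163200 L/s; C = (145000·22.00 + 18200·204.0)/163200 = 42.30 mg/L.
Outfall 2: combined Q = 185300 L/s; C = (163200·42.30 + 22100·58.00)/185300 = 44.17 mg/L.

44.2 mg/L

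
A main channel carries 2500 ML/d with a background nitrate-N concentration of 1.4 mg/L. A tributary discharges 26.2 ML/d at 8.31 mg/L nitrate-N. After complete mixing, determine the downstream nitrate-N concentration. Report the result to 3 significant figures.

Flow-weighted average: C = (2500·1.400 + 26.20·8.310) / 2526 = 3718/2526 = 1.472 mg/L.

1.47 mg/L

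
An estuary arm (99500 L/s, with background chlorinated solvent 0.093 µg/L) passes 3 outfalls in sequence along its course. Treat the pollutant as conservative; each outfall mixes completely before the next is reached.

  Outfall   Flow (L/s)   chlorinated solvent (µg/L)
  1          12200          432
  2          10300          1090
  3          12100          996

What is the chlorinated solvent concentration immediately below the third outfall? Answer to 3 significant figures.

213 µg/L

Outfall 1: combined Q = 111700 L/s; C = (99500·0.09300 + 12200·432.0)/111700 = 47.27 µg/L.
Outfall 2: combined Q = 122000 L/s; C = (111700·47.27 + 10300·1090)/122000 = 135.3 µg/L.
Outfall 3: combined Q = 134100 L/s; C = (122000·135.3 + 12100·996.0)/134100 = 213.0 µg/L.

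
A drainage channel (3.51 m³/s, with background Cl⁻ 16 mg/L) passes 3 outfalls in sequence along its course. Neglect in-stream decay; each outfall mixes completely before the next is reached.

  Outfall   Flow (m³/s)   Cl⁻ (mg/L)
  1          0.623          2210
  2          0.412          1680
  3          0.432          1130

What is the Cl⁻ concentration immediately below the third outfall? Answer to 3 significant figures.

After outfall 1: Q = 3.510 + 0.6230 = 4.133 m³/s; C = (3.510·16.00 + 0.6230·2210)/4.133 = 346.7 mg/L.
After outfall 2: Q = 4.133 + 0.4120 = 4.545 m³/s; C = (4.133·346.7 + 0.4120·1680)/4.545 = 467.6 mg/L.
After outfall 3: Q = 4.545 + 0.4320 = 4.977 m³/s; C = (4.545·467.6 + 0.4320·1130)/4.977 = 525.1 mg/L.

525 mg/L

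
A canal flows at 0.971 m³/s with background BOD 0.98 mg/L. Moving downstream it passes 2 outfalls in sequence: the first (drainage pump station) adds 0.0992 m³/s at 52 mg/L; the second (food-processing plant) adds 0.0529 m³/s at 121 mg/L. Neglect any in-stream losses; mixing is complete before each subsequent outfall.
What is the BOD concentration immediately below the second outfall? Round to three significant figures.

Below outfall 1: Q → 1.070 m³/s, C = (0.9710·0.9800 + 0.09920·52.00)/1.070 = 5.709 mg/L.
Below outfall 2: Q → 1.123 m³/s, C = (1.070·5.709 + 0.05290·121.0)/1.123 = 11.14 mg/L.

11.1 mg/L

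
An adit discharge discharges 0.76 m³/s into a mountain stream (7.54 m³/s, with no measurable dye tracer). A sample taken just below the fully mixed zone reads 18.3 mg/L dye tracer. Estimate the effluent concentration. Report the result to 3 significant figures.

200 mg/L

Mass balance: 7.540·0 + 0.7600·Cₑ = 8.300·18.30
→ Cₑ = (8.300·18.30 − 7.540·0) / 0.7600 = 199.9 mg/L.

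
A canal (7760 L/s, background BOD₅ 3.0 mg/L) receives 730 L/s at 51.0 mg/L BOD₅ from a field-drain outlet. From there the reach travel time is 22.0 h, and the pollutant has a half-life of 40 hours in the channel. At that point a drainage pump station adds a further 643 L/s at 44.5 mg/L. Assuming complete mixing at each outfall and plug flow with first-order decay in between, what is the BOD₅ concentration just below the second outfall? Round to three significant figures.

Mass balance: C = (7760·3.000 + 730.0·51.00) / 8490 = 60510/8490 = 7.127 mg/L; combined flow 8490 L/s.
Half-life 40 h → k = ln 2 / 40 = 0.01733 h⁻¹ = 0.4159 d⁻¹.
Applying C = C₀e^(−kt): 7.127 × 0.6830 = 4.868 mg/L.
Second outfall: C = (8490·4.868 + 643.0·44.50)/9133 = 7.658 mg/L.

7.66 mg/L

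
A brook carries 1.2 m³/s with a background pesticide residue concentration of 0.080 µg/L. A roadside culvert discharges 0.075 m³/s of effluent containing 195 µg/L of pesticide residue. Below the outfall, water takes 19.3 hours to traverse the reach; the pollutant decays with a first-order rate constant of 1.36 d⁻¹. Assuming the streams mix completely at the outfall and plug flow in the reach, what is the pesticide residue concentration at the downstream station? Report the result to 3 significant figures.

Flow-weighted average: C = (1.200·0.08000 + 0.07500·195.0) / 1.275 = 14.72/1.275 = 11.55 µg/L.
Applying C = C₀e^(−kt): 11.55 × 0.3350 = 3.868 µg/L.

3.87 µg/L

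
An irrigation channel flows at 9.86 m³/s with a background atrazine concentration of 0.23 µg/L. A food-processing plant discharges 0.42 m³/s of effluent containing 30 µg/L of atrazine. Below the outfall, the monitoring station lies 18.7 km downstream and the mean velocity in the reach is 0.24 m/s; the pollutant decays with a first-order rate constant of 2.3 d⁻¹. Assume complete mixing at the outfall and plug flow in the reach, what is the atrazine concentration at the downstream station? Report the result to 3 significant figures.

Flow-weighted average: C = (9.860·0.2300 + 0.4200·30.00) / 10.28 = 14.87/10.28 = 1.446 µg/L.
Travel time t = 18.7·1000 / 0.24 = 77920 s = 21.64 h.
Decay over the reach: 1.446·exp(−kt) = 1.446·0.1257 = 0.1817 µg/L.

0.182 µg/L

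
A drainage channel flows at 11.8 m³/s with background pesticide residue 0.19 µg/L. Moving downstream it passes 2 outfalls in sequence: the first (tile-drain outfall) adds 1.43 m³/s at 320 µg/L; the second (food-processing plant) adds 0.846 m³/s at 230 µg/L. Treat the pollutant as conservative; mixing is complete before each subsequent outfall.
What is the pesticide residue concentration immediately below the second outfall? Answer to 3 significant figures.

46.5 µg/L

After outfall 1: Q = 11.80 + 1.430 = 13.23 m³/s; C = (11.80·0.1900 + 1.430·320.0)/13.23 = 34.76 µg/L.
After outfall 2: Q = 13.23 + 0.8460 = 14.08 m³/s; C = (13.23·34.76 + 0.8460·230.0)/14.08 = 46.49 µg/L.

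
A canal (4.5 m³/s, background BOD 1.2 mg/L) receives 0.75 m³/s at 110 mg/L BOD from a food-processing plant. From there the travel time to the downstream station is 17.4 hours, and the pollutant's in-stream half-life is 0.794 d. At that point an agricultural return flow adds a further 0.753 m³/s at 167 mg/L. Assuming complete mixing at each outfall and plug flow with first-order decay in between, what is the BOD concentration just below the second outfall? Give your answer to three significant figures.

28.7 mg/L

Mass balance: C = (4.500·1.200 + 0.7500·110.0) / 5.250 = 87.90/5.250 = 16.74 mg/L; combined flow 5.250 m³/s.
Half-life 0.794 d → k = ln 2 / 0.794 = 0.8730 d⁻¹.
Decay over the reach: 16.74·exp(−kt) = 16.74·0.5310 = 8.891 mg/L.
At the second outfall, C = (5.250·8.891 + 0.7530·167.0) / (5.250 + 0.7530) = 28.72 mg/L.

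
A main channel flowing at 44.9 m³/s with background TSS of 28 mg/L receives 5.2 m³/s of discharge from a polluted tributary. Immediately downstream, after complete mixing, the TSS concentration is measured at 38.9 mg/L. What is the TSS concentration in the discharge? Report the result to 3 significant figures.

Mass balance: 44.90·28.00 + 5.200·Cₑ = 50.10·38.90
→ Cₑ = (50.10·38.90 − 44.90·28.00) / 5.200 = 133.0 mg/L.

133 mg/L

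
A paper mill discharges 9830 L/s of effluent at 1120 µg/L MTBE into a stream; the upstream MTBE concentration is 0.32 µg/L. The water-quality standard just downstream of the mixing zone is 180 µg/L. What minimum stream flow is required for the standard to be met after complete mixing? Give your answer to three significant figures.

51400 L/s

Set C_mix = 180: (Q·0.3200 + 9830·1120) / (Q + 9830) = 180
→ Q = 9830·(1120 − 180)/(180 − 0.3200) = 51430 L/s.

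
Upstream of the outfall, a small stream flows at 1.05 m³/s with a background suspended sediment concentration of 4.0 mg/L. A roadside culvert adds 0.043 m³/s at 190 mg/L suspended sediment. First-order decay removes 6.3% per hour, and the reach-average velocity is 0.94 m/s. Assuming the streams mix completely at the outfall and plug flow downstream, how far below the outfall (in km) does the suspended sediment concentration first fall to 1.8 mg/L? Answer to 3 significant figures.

95.6 km

Mass balance: C = (1.050·4.000 + 0.04300·190.0) / 1.093 = 12.37/1.093 = 11.32 mg/L.
6.3%/h lost → k = −ln(1 − 0.063) = 0.06507 h⁻¹.
Set 11.32·exp(−k·t) = 1.8 → t = ln(11.32/1.8)/k = 101700 s = 28.25 h.
Distance = v·t = 0.94·101700 = 95610 m = 95.61 km.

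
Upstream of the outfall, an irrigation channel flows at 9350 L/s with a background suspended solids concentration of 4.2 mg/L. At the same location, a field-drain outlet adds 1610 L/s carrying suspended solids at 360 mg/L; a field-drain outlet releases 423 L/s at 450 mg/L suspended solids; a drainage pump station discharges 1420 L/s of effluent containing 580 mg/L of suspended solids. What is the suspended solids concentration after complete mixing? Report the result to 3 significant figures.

128 mg/L

Flow-weighted average: C = (9350·4.200 + 1610·360.0 + 423.0·450.0 + 1420·580.0) / 12800 = 1633000/12800 = 127.5 mg/L.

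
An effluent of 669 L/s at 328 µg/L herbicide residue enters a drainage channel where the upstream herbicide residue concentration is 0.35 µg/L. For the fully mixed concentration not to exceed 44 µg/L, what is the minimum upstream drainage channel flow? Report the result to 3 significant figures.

4350 L/s

Set C_mix = 44: (Q·0.3500 + 669.0·328.0) / (Q + 669.0) = 44
→ Q = 669.0·(328.0 − 44)/(44 − 0.3500) = 4353 L/s.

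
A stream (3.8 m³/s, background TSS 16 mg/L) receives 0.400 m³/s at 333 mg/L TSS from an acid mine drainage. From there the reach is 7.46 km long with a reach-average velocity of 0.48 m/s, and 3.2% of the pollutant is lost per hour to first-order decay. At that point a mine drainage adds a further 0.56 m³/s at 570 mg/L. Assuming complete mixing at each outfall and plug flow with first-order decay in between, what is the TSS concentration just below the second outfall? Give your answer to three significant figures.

Mixed concentration C = ΣQC/ΣQ = (3.800·16.00 + 0.4000·333.0) / 4.200 = 194.0/4.200 = 46.19 mg/L; combined flow 4.200 m³/s.
Travel time t = 7.46·1000 / 0.48 = 15540 s = 4.317 h.
3.2%/h lost → k = −ln(1 − 0.032) = 0.03252 h⁻¹.
After decay, C = 46.19 × e^(−kt) = 46.19 × 0.8690 = 40.14 mg/L.
Second outfall: C = (4.200·40.14 + 0.5600·570.0)/4.760 = 102.5 mg/L.

102 mg/L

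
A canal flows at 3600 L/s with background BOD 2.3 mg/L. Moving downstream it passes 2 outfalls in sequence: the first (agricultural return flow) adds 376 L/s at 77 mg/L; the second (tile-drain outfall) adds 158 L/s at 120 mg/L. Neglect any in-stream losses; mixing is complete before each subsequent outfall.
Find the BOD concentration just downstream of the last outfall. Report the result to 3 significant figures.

13.6 mg/L

Outfall 1: combined Q = 3976 L/s; C = (3600·2.300 + 376.0·77.00)/3976 = 9.364 mg/L.
Outfall 2: combined Q = 4134 L/s; C = (3976·9.364 + 158.0·120.0)/4134 = 13.59 mg/L.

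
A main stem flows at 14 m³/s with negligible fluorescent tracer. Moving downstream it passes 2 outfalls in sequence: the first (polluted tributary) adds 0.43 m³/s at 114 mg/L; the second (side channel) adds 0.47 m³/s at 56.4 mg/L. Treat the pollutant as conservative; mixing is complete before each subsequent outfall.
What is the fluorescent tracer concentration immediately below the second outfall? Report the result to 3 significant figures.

After outfall 1: Q = 14.00 + 0.4300 = 14.43 m³/s; C = (14.00·0 + 0.4300·114.0)/14.43 = 3.397 mg/L.
After outfall 2: Q = 14.43 + 0.4700 = 14.90 m³/s; C = (14.43·3.397 + 0.4700·56.40)/14.90 = 5.069 mg/L.

5.07 mg/L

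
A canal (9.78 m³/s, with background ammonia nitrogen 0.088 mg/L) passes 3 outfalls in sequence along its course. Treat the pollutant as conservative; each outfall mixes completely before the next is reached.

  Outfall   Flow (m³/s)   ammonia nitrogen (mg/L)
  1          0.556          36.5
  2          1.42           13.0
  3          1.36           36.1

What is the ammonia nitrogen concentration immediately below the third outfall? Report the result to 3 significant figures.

Outfall 1: combined Q = 10.34 m³/s; C = (9.780·0.08800 + 0.5560·36.50)/10.34 = 2.047 mg/L.
Outfall 2: combined Q = 11.76 m³/s; C = (10.34·2.047 + 1.420·13.00)/11.76 = 3.370 mg/L.
Outfall 3: combined Q = 13.12 m³/s; C = (11.76·3.370 + 1.360·36.10)/13.12 = 6.764 mg/L.

6.76 mg/L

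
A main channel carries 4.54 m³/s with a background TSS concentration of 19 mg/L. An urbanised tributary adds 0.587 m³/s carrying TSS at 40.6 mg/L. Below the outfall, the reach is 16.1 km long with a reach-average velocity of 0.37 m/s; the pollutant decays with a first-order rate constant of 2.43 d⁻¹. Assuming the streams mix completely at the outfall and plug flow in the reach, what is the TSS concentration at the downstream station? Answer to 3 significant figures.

Mixed concentration C = ΣQC/ΣQ = (4.540·19.00 + 0.5870·40.60) / 5.127 = 110.1/5.127 = 21.47 mg/L.
Travel time t = 16.1·1000 / 0.37 = 43510 s = 12.09 h.
After decay, C = 21.47 × e^(−kt) = 21.47 × 0.2941 = 6.315 mg/L.

6.32 mg/L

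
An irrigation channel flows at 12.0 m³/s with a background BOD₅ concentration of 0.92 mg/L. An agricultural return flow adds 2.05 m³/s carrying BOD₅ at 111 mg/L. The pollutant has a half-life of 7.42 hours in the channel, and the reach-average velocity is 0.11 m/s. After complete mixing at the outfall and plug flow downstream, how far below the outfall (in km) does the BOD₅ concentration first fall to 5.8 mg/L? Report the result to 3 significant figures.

After mixing, C = (12.00·0.9200 + 2.050·111.0) / 14.05 = 238.6/14.05 = 16.98 mg/L.
Half-life 7.42 h → k = ln 2 / 7.42 = 0.09342 h⁻¹ = 2.242 d⁻¹.
Set 16.98·exp(−k·t) = 5.8 → t = ln(16.98/5.8)/k = 41400 s = 11.50 h.
Distance = v·t = 0.11·41400 = 4554 m = 4.554 km.

4.55 km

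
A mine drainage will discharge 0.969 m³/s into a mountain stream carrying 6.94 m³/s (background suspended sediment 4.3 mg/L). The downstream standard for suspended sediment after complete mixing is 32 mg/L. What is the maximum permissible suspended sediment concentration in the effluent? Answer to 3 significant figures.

At the limit, (Qr·Cr + Qe·Cₑ)/(Qr + Qe) = 32:
Cₑ = (7.909·32 − 6.940·4.300) / 0.9690 = 230.4 mg/L.

230 mg/L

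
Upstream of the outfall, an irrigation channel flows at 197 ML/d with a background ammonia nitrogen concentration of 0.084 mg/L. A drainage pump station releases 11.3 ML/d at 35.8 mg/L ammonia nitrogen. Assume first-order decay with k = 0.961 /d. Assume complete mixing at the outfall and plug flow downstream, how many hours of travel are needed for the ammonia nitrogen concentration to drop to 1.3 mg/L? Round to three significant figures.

11.0 h

Conservation of mass: C = (197.0·0.08400 + 11.30·35.80) / 208.3 = 421.1/208.3 = 2.022 mg/L.
2.022·exp(−k·t) = 1.3 → t = ln(2.022/1.3)/k = 39690 s = 11.03 h.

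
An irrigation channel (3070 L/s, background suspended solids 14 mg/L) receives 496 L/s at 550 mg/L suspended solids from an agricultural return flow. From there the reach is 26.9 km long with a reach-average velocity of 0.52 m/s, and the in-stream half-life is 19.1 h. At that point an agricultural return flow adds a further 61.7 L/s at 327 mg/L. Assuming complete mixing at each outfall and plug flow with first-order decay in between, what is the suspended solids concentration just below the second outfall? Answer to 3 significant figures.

57.2 mg/L

Mixed concentration C = ΣQC/ΣQ = (3070·14.00 + 496.0·550.0) / 3566 = 315800/3566 = 88.55 mg/L; combined flow 3566 L/s.
Travel time t = 26.9·1000 / 0.52 = 51730 s = 14.37 h.
Half-life 19.1 h → k = ln 2 / 19.1 = 0.03629 h⁻¹ = 0.8710 d⁻¹.
Decay over the reach: 88.55·exp(−kt) = 88.55·0.5936 = 52.57 mg/L.
At the second outfall, C = (3566·52.57 + 61.70·327.0) / (3566 + 61.70) = 57.24 mg/L.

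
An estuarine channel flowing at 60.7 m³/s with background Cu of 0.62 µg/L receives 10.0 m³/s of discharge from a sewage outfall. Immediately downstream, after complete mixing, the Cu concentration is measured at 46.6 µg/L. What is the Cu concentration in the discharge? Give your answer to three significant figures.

Mass balance: 60.70·0.6200 + 10.00·Cₑ = 70.70·46.60
→ Cₑ = (70.70·46.60 − 60.70·0.6200) / 10.00 = 325.7 µg/L.

326 µg/L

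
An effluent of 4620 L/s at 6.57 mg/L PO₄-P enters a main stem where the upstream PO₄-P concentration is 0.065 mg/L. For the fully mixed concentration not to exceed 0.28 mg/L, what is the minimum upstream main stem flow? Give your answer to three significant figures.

Set C_mix = 0.28: (Q·0.06500 + 4620·6.570) / (Q + 4620) = 0.28
→ Q = 4620·(6.570 − 0.28)/(0.28 − 0.06500) = 135200 L/s.

135000 L/s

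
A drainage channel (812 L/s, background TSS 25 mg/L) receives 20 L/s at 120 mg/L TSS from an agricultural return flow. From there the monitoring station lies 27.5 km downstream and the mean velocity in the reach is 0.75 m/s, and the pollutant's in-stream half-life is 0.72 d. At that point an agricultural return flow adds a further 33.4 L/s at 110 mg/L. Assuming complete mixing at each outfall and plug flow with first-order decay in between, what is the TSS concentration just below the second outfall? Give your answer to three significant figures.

Flow-weighted average: C = (812.0·25.00 + 20.00·120.0) / 832.0 = 22700/832.0 = 27.28 mg/L; combined flow 832.0 L/s.
Travel time t = 27.5·1000 / 0.75 = 36670 s = 10.19 h.
Half-life 0.72 d → k = ln 2 / 0.72 = 0.9627 d⁻¹.
Applying C = C₀e^(−kt): 27.28 × 0.6646 = 18.13 mg/L.
At the second outfall, C = (832.0·18.13 + 33.40·110.0) / (832.0 + 33.40) = 21.68 mg/L.

21.7 mg/L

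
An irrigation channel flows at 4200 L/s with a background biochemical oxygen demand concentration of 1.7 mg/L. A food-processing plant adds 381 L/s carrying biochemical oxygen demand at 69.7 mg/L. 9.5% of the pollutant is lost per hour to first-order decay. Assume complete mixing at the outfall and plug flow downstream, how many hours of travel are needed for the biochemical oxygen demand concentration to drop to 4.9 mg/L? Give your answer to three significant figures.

4.07 h

Mass balance: C = (4200·1.700 + 381.0·69.70) / 4581 = 33700/4581 = 7.356 mg/L.
9.5%/h lost → k = −ln(1 − 0.095) = 0.09982 h⁻¹.
7.356·exp(−k·t) = 4.9 → t = ln(7.356/4.9)/k = 14650 s = 4.069 h.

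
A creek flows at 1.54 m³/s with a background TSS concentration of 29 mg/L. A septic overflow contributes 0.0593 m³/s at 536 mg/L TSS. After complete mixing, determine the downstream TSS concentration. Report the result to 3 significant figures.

Mass balance: C = (1.540·29.00 + 0.05930·536.0) / 1.599 = 76.44/1.599 = 47.80 mg/L.

47.8 mg/L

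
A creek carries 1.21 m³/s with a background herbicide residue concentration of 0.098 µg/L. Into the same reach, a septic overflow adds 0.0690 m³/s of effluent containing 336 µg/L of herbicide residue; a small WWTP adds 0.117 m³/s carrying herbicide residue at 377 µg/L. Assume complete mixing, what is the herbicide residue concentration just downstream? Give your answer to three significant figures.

48.3 µg/L

After mixing, C = (1.210·0.09800 + 0.06900·336.0 + 0.1170·377.0) / 1.396 = 67.41/1.396 = 48.29 µg/L.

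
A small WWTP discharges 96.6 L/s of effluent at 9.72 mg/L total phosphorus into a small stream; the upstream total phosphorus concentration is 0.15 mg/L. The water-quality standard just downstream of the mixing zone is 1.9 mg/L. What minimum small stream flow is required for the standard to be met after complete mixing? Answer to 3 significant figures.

432 L/s

Set C_mix = 1.9: (Q·0.1500 + 96.60·9.720) / (Q + 96.60) = 1.9
→ Q = 96.60·(9.720 − 1.9)/(1.9 − 0.1500) = 431.7 L/s.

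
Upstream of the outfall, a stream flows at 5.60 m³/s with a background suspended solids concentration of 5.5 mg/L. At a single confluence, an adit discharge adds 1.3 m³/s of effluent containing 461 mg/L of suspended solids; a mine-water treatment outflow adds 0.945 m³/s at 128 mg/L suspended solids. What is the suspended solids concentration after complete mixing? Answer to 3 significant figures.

Mass balance: C = (5.600·5.500 + 1.300·461.0 + 0.9450·128.0) / 7.845 = 751.1/7.845 = 95.74 mg/L.

95.7 mg/L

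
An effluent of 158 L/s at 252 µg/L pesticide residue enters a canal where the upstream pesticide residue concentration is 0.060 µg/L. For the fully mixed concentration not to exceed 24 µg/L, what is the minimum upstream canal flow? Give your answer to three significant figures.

Set C_mix = 24: (Q·0.06000 + 158.0·252.0) / (Q + 158.0) = 24
→ Q = 158.0·(252.0 − 24)/(24 − 0.06000) = 1505 L/s.

1500 L/s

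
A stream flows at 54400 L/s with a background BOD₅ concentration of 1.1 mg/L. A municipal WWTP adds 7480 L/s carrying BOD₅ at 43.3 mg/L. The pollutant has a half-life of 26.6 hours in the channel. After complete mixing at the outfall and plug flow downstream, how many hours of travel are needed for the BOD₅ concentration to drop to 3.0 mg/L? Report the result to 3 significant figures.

Flow-weighted average: C = (54400·1.100 + 7480·43.30) / 61880 = 383700/61880 = 6.201 mg/L.
Half-life 26.6 h → k = ln 2 / 26.6 = 0.02606 h⁻¹ = 0.6254 d⁻¹.
6.201·exp(−k·t) = 3.0 → t = ln(6.201/3.0)/k = 100300 s = 27.87 h.

27.9 h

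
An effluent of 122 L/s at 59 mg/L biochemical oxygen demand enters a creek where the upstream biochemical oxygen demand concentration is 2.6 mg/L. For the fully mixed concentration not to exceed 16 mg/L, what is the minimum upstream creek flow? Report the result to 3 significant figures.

391 L/s

Set C_mix = 16: (Q·2.600 + 122.0·59.00) / (Q + 122.0) = 16
→ Q = 122.0·(59.00 − 16)/(16 − 2.600) = 391.5 L/s.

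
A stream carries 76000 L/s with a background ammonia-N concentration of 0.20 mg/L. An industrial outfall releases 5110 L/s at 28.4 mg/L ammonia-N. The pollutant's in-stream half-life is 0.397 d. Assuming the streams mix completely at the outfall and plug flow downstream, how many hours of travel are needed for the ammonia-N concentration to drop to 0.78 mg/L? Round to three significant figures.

Mixed concentration C = ΣQC/ΣQ = (76000·0.2000 + 5110·28.40) / 81110 = 160300/81110 = 1.977 mg/L.
Half-life 0.397 d → k = ln 2 / 0.397 = 1.746 d⁻¹.
1.977·exp(−k·t) = 0.78 → t = ln(1.977/0.78)/k = 46010 s = 12.78 h.

12.8 h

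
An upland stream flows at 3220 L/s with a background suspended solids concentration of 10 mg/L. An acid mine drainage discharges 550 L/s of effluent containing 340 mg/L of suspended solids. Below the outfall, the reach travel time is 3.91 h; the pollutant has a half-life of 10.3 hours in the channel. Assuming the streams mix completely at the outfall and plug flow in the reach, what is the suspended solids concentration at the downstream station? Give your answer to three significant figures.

44.7 mg/L

Conservation of mass: C = (3220·10.00 + 550.0·340.0) / 3770 = 219200/3770 = 58.14 mg/L.
Half-life 10.3 h → k = ln 2 / 10.3 = 0.06730 h⁻¹ = 1.615 d⁻¹.
Decay over the reach: 58.14·exp(−kt) = 58.14·0.7686 = 44.69 mg/L.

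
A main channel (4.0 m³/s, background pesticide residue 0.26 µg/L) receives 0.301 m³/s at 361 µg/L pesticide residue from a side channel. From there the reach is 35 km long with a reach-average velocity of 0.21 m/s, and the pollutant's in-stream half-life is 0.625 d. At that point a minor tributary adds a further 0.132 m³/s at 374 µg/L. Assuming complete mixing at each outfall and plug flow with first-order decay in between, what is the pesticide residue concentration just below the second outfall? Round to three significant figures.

14.0 µg/L

Conservation of mass: C = (4.000·0.2600 + 0.3010·361.0) / 4.301 = 109.7/4.301 = 25.51 µg/L; combined flow 4.301 m³/s.
Travel time t = 35·1000 / 0.21 = 166700 s = 46.30 h.
Half-life 0.625 d → k = ln 2 / 0.625 = 1.109 d⁻¹.
Decay over the reach: 25.51·exp(−kt) = 25.51·0.1177 = 3.003 µg/L.
At the second outfall, C = (4.301·3.003 + 0.1320·374.0) / (4.301 + 0.1320) = 14.05 µg/L.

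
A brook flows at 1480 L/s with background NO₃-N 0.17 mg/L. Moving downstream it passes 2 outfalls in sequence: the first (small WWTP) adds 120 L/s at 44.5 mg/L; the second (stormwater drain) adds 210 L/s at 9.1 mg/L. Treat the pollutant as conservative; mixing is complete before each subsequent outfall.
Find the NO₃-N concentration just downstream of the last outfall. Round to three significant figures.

4.15 mg/L

After outfall 1: Q = 1480 + 120.0 = 1600 L/s; C = (1480·0.1700 + 120.0·44.50)/1600 = 3.495 mg/L.
After outfall 2: Q = 1600 + 210.0 = 1810 L/s; C = (1600·3.495 + 210.0·9.100)/1810 = 4.145 mg/L.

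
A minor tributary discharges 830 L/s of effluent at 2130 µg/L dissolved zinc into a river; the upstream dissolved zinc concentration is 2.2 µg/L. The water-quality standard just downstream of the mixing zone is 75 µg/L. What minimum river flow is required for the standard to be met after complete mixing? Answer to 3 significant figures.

Set C_mix = 75: (Q·2.200 + 830.0·2130) / (Q + 830.0) = 75
→ Q = 830.0·(2130 − 75)/(75 − 2.200) = 23430 L/s.

23400 L/s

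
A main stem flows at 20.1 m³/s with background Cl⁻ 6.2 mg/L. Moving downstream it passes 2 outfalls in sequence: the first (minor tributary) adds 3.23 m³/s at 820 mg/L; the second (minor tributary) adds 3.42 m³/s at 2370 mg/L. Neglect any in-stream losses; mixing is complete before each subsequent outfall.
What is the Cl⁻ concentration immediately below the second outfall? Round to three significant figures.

After outfall 1: Q = 20.10 + 3.230 = 23.33 m³/s; C = (20.10·6.200 + 3.230·820.0)/23.33 = 118.9 mg/L.
After outfall 2: Q = 23.33 + 3.420 = 26.75 m³/s; C = (23.33·118.9 + 3.420·2370)/26.75 = 406.7 mg/L.

407 mg/L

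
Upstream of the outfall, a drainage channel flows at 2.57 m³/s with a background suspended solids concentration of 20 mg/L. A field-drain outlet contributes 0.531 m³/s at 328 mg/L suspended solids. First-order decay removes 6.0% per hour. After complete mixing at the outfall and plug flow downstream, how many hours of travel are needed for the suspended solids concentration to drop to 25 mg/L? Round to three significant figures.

Flow-weighted average: C = (2.570·20.00 + 0.5310·328.0) / 3.101 = 225.6/3.101 = 72.74 mg/L.
6.0%/h lost → k = −ln(1 − 0.06) = 0.06188 h⁻¹.
72.74·exp(−k·t) = 25 → t = ln(72.74/25)/k = 62140 s = 17.26 h.

17.3 h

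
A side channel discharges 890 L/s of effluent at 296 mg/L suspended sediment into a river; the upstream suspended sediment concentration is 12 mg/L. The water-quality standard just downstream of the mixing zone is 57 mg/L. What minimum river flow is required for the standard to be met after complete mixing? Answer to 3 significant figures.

4730 L/s

Set C_mix = 57: (Q·12.00 + 890.0·296.0) / (Q + 890.0) = 57
→ Q = 890.0·(296.0 − 57)/(57 − 12.00) = 4727 L/s.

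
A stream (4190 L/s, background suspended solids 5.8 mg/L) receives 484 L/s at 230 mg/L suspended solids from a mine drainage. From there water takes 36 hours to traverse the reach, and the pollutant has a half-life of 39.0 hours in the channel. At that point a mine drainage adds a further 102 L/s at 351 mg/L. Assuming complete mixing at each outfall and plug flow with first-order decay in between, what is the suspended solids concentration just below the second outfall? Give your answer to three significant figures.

22.5 mg/L

Mass balance: C = (4190·5.800 + 484.0·230.0) / 4674 = 135600/4674 = 29.02 mg/L; combined flow 4674 L/s.
Half-life 39.0 h → k = ln 2 / 39.0 = 0.01777 h⁻¹ = 0.4266 d⁻¹.
Applying C = C₀e^(−kt): 29.02 × 0.5274 = 15.30 mg/L.
Second outfall: C = (4674·15.30 + 102.0·351.0)/4776 = 22.47 mg/L.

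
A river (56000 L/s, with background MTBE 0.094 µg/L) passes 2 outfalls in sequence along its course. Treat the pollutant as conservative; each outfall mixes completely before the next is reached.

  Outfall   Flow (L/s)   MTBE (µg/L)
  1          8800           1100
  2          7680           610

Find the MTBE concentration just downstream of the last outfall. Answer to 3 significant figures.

198 µg/L

After outfall 1: Q = 56000 + 8800 = 64800 L/s; C = (56000·0.09400 + 8800·1100)/64800 = 149.5 µg/L.
After outfall 2: Q = 64800 + 7680 = 72480 L/s; C = (64800·149.5 + 7680·610.0)/72480 = 198.3 µg/L.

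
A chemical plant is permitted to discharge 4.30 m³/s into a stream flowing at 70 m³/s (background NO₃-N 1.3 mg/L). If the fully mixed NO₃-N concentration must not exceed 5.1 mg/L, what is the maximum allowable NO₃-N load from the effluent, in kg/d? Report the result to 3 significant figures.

Mass balance at the limit: 70.00·1.300 + 4.300·Cₑ = 74.30·5.1 → Cₑ = 66.96 mg/L.
Load = 4.300 m³/s × 66.96 g/m³ × 86 400 s/d = 24880 kg/d.

24900 kg/d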